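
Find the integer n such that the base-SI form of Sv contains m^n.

2

Sv = m²·s⁻².
The exponent of m is 2.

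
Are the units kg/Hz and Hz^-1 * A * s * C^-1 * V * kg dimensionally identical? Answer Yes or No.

No

Left side:
  Hz = s⁻¹.
  So Hz⁻¹ = s.
  Combining: kg·Hz⁻¹ = kg · s = kg·s.
Right side:
  Hz = s⁻¹.
  So Hz⁻¹ = s.
  C = s·A.
  So C⁻¹ = s⁻¹·A⁻¹.
  V = kg·m²·s⁻³·A⁻¹.
  Combining: Hz⁻¹·A·s·C⁻¹·V·kg = s · A · s · (s⁻¹·A⁻¹) · (kg·m²·s⁻³·A⁻¹) · kg = kg²·m²·s⁻²·A⁻¹.
Left is kg·s; right is kg²·m²·s⁻²·A⁻¹ — different.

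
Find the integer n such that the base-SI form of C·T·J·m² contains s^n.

-3

C = s·A.
T = kg·s⁻²·A⁻¹.
J = kg·m²·s⁻².
Combining: C·T·J·m² = (s·A) · (kg·s⁻²·A⁻¹) · (kg·m²·s⁻²) · m² = kg²·m⁴·s⁻³.
The exponent of s is -3.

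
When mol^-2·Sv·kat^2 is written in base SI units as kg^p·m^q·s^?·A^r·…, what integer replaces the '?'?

Sv = J/kg (equivalent dose = energy per mass),
    = m²·s⁻².
kat = mol/s = s⁻¹·mol (catalytic activity).
So kat² = s⁻²·mol².
Combining: mol⁻²·Sv·kat² = mol⁻² · (m²·s⁻²) · (s⁻²·mol²) = m²·s⁻⁴.
The exponent of s is -4.

-4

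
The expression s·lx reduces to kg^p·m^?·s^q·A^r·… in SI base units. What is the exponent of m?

-2

lx = lm/m² (illuminance = luminous flux per area),
    = m⁻²·cd.
Combining: s·lx = s · (m⁻²·cd) = m⁻²·s·cd.
The exponent of m is -2.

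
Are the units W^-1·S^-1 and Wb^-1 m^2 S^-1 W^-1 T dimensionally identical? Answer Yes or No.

Left side:
  W = kg·m²·s⁻³.
  So W⁻¹ = kg⁻¹·m⁻²·s³.
  S = kg⁻¹·m⁻²·s³·A².
  So S⁻¹ = kg·m²·s⁻³·A⁻².
  Combining: W⁻¹·S⁻¹ = (kg⁻¹·m⁻²·s³) · (kg·m²·s⁻³·A⁻²) = A⁻².
Right side:
  Wb = V·s (flux: a volt is a weber per second),
      = kg·m²·s⁻²·A⁻¹.
  So Wb⁻¹ = kg⁻¹·m⁻²·s²·A.
  S = 1/Ω (conductance is reciprocal resistance),
      = kg⁻¹·m⁻²·s³·A².
  So S⁻¹ = kg·m²·s⁻³·A⁻².
  W = J/s (power = energy per time),
      = kg·m²·s⁻³.
  So W⁻¹ = kg⁻¹·m⁻²·s³.
  T = Wb/m² (flux density = flux per area),
      = kg·s⁻²·A⁻¹.
  Combining: Wb⁻¹·m²·S⁻¹·W⁻¹·T = (kg⁻¹·m⁻²·s²·A) · m² · (kg·m²·s⁻³·A⁻²) · (kg⁻¹·m⁻²·s³) · (kg·s⁻²·A⁻¹) = A⁻².
Both reduce to A⁻².

Yes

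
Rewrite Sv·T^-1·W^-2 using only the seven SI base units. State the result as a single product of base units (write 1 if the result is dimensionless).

Sv = J/kg (equivalent dose = energy per mass),
    = m²·s⁻².
T = Wb/m² (flux density = flux per area),
    = kg·s⁻²·A⁻¹.
So T⁻¹ = kg⁻¹·s²·A.
W = J/s (power = energy per time),
    = kg·m²·s⁻³.
So W⁻² = kg⁻²·m⁻⁴·s⁶.
Combining: Sv·T⁻¹·W⁻² = (m²·s⁻²) · (kg⁻¹·s²·A) · (kg⁻²·m⁻⁴·s⁶) = kg⁻³·m⁻²·s⁶·A.

kg⁻³·m⁻²·s⁶·A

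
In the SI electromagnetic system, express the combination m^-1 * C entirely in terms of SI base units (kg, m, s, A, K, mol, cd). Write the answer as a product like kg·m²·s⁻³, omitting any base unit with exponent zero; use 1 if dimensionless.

m⁻¹·s·A

C = A·s = s·A (charge = current × time).
Combining: m⁻¹·C = m⁻¹ · (s·A) = m⁻¹·s·A.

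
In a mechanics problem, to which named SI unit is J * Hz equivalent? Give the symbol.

W

J = N·m (work = force × distance),
    = kg·m²·s⁻².
Hz = 1/s = s⁻¹ (frequency is cycles per second).
Combining: J·Hz = (kg·m²·s⁻²) · s⁻¹ = kg·m²·s⁻³.
kg·m²·s⁻³ is the base-SI form of the watt.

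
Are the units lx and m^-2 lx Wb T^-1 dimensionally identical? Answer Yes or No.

Left side:
  lx = lm/m² (illuminance = luminous flux per area),
      = m⁻²·cd.
Right side:
  lx = lm/m² (illuminance = luminous flux per area),
      = m⁻²·cd.
  Wb = V·s (flux: a volt is a weber per second),
      = kg·m²·s⁻²·A⁻¹.
  T = Wb/m² (flux density = flux per area),
      = kg·s⁻²·A⁻¹.
  So T⁻¹ = kg⁻¹·s²·A.
  Combining: m⁻²·lx·Wb·T⁻¹ = m⁻² · (m⁻²·cd) · (kg·m²·s⁻²·A⁻¹) · (kg⁻¹·s²·A) = m⁻²·cd.
Both reduce to m⁻²·cd.

Yes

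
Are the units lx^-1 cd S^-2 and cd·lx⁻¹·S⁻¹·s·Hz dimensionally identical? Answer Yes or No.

Left side:
  lx = m⁻²·cd.
  So lx⁻¹ = m²·cd⁻¹.
  S = kg⁻¹·m⁻²·s³·A².
  So S⁻² = kg²·m⁴·s⁻⁶·A⁻⁴.
  Combining: lx⁻¹·cd·S⁻² = (m²·cd⁻¹) · cd · (kg²·m⁴·s⁻⁶·A⁻⁴) = kg²·m⁶·s⁻⁶·A⁻⁴.
Right side:
  lx = m⁻²·cd.
  So lx⁻¹ = m²·cd⁻¹.
  S = kg⁻¹·m⁻²·s³·A².
  So S⁻¹ = kg·m²·s⁻³·A⁻².
  Hz = s⁻¹.
  Combining: cd·lx⁻¹·S⁻¹·s·Hz = cd · (m²·cd⁻¹) · (kg·m²·s⁻³·A⁻²) · s · s⁻¹ = kg·m⁴·s⁻³·A⁻².
Left is kg²·m⁶·s⁻⁶·A⁻⁴; right is kg·m⁴·s⁻³·A⁻² — different.

No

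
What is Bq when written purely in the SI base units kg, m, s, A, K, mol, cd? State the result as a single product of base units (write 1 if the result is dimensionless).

s⁻¹

Bq = 1/s = s⁻¹ (activity is decays per second).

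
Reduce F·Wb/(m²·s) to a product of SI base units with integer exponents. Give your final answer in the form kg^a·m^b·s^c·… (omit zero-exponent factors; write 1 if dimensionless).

m⁻²·s·A

F = C/V (capacitance = charge per voltage),
    = A·s/(kg·m²·s⁻³·A⁻¹) (substituting C and V),
    = kg⁻¹·m⁻²·s⁴·A².
Wb = V·s (flux: a volt is a weber per second),
    = kg·m²·s⁻²·A⁻¹.
Combining: F·m⁻²·s⁻¹·Wb = (kg⁻¹·m⁻²·s⁴·A²) · m⁻² · s⁻¹ · (kg·m²·s⁻²·A⁻¹) = m⁻²·s·A.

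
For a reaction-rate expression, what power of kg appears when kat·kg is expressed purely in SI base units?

1

kat = mol/s = s⁻¹·mol (catalytic activity).
Combining: kat·kg = (s⁻¹·mol) · kg = kg·s⁻¹·mol.
The exponent of kg is 1.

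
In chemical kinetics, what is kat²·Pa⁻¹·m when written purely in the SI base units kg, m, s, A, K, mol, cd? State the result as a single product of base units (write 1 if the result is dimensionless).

kg⁻¹·m²·mol²

kat = mol/s = s⁻¹·mol (catalytic activity).
So kat² = s⁻²·mol².
Pa = N/m² (pressure = force per area),
    = kg·m⁻¹·s⁻².
So Pa⁻¹ = kg⁻¹·m·s².
Combining: kat²·Pa⁻¹·m = (s⁻²·mol²) · (kg⁻¹·m·s²) · m = kg⁻¹·m²·mol².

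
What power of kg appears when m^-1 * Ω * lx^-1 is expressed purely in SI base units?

Ω = V/A (resistance = voltage per current),
    = kg·m²·s⁻³·A⁻².
lx = lm/m² (illuminance = luminous flux per area),
    = m⁻²·cd.
So lx⁻¹ = m²·cd⁻¹.
Combining: m⁻¹·Ω·lx⁻¹ = m⁻¹ · (kg·m²·s⁻³·A⁻²) · (m²·cd⁻¹) = kg·m³·s⁻³·A⁻²·cd⁻¹.
The exponent of kg is 1.

1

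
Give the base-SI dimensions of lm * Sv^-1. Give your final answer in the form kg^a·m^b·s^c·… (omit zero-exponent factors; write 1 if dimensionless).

m⁻²·s²·cd

lm = cd·sr = cd (luminous flux; sr is dimensionless).
Sv = J/kg (equivalent dose = energy per mass),
    = m²·s⁻².
So Sv⁻¹ = m⁻²·s².
Combining: lm·Sv⁻¹ = cd · (m⁻²·s²) = m⁻²·s²·cd.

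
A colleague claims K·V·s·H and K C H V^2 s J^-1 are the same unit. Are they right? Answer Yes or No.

Left side:
  V = W/A (potential = power per current),
      = kg·m²·s⁻³·A⁻¹.
  H = Wb/A (inductance = flux per current),
      = kg·m²·s⁻²·A⁻².
  Combining: K·V·s·H = K · (kg·m²·s⁻³·A⁻¹) · s · (kg·m²·s⁻²·A⁻²) = kg²·m⁴·s⁻⁴·A⁻³·K.
Right side:
  C = A·s = s·A (charge = current × time).
  H = Wb/A (inductance = flux per current),
      = kg·m²·s⁻²·A⁻².
  V = W/A (potential = power per current),
      = kg·m²·s⁻³·A⁻¹.
  So V² = kg²·m⁴·s⁻⁶·A⁻².
  J = N·m (work = force × distance),
      = kg·m²·s⁻².
  So J⁻¹ = kg⁻¹·m⁻²·s².
  Combining: K·C·H·V²·s·J⁻¹ = K · (s·A) · (kg·m²·s⁻²·A⁻²) · (kg²·m⁴·s⁻⁶·A⁻²) · s · (kg⁻¹·m⁻²·s²) = kg²·m⁴·s⁻⁴·A⁻³·K.
Both reduce to kg²·m⁴·s⁻⁴·A⁻³·K.

Yes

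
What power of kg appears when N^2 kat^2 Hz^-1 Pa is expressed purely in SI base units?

N = kg·m·s⁻².
So N² = kg²·m²·s⁻⁴.
kat = s⁻¹·mol.
So kat² = s⁻²·mol².
Hz = s⁻¹.
So Hz⁻¹ = s.
Pa = kg·m⁻¹·s⁻².
Combining: N²·kat²·Hz⁻¹·Pa = (kg²·m²·s⁻⁴) · (s⁻²·mol²) · s · (kg·m⁻¹·s⁻²) = kg³·m·s⁻⁷·mol².
The exponent of kg is 3.

3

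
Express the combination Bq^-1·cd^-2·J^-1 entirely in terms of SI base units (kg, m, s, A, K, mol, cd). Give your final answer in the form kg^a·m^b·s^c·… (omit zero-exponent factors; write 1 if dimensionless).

Bq = 1/s = s⁻¹ (activity is decays per second).
So Bq⁻¹ = s.
J = N·m (work = force × distance),
    = kg·m²·s⁻².
So J⁻¹ = kg⁻¹·m⁻²·s².
Combining: Bq⁻¹·cd⁻²·J⁻¹ = s · cd⁻² · (kg⁻¹·m⁻²·s²) = kg⁻¹·m⁻²·s³·cd⁻².

kg⁻¹·m⁻²·s³·cd⁻²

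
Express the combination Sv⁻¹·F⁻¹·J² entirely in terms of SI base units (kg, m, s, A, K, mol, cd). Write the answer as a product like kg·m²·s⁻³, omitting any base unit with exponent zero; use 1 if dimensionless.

Sv = m²·s⁻².
So Sv⁻¹ = m⁻²·s².
F = kg⁻¹·m⁻²·s⁴·A².
So F⁻¹ = kg·m²·s⁻⁴·A⁻².
J = kg·m²·s⁻².
So J² = kg²·m⁴·s⁻⁴.
Combining: Sv⁻¹·F⁻¹·J² = (m⁻²·s²) · (kg·m²·s⁻⁴·A⁻²) · (kg²·m⁴·s⁻⁴) = kg³·m⁴·s⁻⁶·A⁻².

kg³·m⁴·s⁻⁶·A⁻²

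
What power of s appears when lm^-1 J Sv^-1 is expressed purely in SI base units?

0

lm = cd·sr = cd (luminous flux; sr is dimensionless).
So lm⁻¹ = cd⁻¹.
J = N·m (work = force × distance),
    = kg·m²·s⁻².
Sv = J/kg (equivalent dose = energy per mass),
    = m²·s⁻².
So Sv⁻¹ = m⁻²·s².
Combining: lm⁻¹·J·Sv⁻¹ = cd⁻¹ · (kg·m²·s⁻²) · (m⁻²·s²) = kg·cd⁻¹.
The exponent of s is 0.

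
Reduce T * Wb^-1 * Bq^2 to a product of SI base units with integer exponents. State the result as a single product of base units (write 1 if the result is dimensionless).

m⁻²·s⁻²

T = kg·s⁻²·A⁻¹.
Wb = kg·m²·s⁻²·A⁻¹.
So Wb⁻¹ = kg⁻¹·m⁻²·s²·A.
Bq = s⁻¹.
So Bq² = s⁻².
Combining: T·Wb⁻¹·Bq² = (kg·s⁻²·A⁻¹) · (kg⁻¹·m⁻²·s²·A) · s⁻² = m⁻²·s⁻².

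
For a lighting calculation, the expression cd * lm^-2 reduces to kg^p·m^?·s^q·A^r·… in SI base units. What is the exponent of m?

0

lm = cd·sr = cd (luminous flux; sr is dimensionless).
So lm⁻² = cd⁻².
Combining: cd·lm⁻² = cd · cd⁻² = cd⁻¹.
The exponent of m is 0.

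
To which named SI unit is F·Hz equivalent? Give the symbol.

F = C/V (capacitance = charge per voltage),
    = A·s/(kg·m²·s⁻³·A⁻¹) (substituting C and V),
    = kg⁻¹·m⁻²·s⁴·A².
Hz = 1/s = s⁻¹ (frequency is cycles per second).
Combining: F·Hz = (kg⁻¹·m⁻²·s⁴·A²) · s⁻¹ = kg⁻¹·m⁻²·s³·A².
kg⁻¹·m⁻²·s³·A² is the base-SI form of the siemens.

S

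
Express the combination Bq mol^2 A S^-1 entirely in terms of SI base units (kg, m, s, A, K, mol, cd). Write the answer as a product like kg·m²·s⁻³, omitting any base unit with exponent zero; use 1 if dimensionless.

kg·m²·s⁻⁴·A⁻¹·mol²

Bq = 1/s = s⁻¹ (activity is decays per second).
S = 1/Ω (conductance is reciprocal resistance),
    = kg⁻¹·m⁻²·s³·A².
So S⁻¹ = kg·m²·s⁻³·A⁻².
Combining: Bq·mol²·A·S⁻¹ = s⁻¹ · mol² · A · (kg·m²·s⁻³·A⁻²) = kg·m²·s⁻⁴·A⁻¹·mol².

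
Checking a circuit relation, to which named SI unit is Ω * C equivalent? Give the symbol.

Ω = V/A (resistance = voltage per current),
    = kg·m²·s⁻³·A⁻².
C = A·s = s·A (charge = current × time).
Combining: Ω·C = (kg·m²·s⁻³·A⁻²) · (s·A) = kg·m²·s⁻²·A⁻¹.
kg·m²·s⁻²·A⁻¹ is the base-SI form of the weber.

Wb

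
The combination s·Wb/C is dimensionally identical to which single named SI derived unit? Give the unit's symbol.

H

C = s·A.
So C⁻¹ = s⁻¹·A⁻¹.
Wb = kg·m²·s⁻²·A⁻¹.
Combining: s·C⁻¹·Wb = s · (s⁻¹·A⁻¹) · (kg·m²·s⁻²·A⁻¹) = kg·m²·s⁻²·A⁻².
kg·m²·s⁻²·A⁻² is the base-SI form of the henry.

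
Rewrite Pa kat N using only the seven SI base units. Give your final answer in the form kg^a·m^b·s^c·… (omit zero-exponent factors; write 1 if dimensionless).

Pa = N/m² (pressure = force per area),
    = kg·m⁻¹·s⁻².
kat = mol/s = s⁻¹·mol (catalytic activity).
N = kg·m/s² = kg·m·s⁻² (force = mass × acceleration).
Combining: Pa·kat·N = (kg·m⁻¹·s⁻²) · (s⁻¹·mol) · (kg·m·s⁻²) = kg²·s⁻⁵·mol.

kg²·s⁻⁵·mol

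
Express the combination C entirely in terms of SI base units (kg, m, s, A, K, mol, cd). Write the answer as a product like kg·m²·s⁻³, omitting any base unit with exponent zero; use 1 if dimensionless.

s·A

C = A·s = s·A (charge = current × time).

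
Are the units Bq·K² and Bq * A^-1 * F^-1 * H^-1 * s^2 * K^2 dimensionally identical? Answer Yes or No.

Left side:
  Bq = s⁻¹.
  Combining: Bq·K² = s⁻¹ · K² = s⁻¹·K².
Right side:
  Bq = 1/s = s⁻¹ (activity is decays per second).
  F = C/V (capacitance = charge per voltage),
      = A·s/(kg·m²·s⁻³·A⁻¹) (substituting C and V),
      = kg⁻¹·m⁻²·s⁴·A².
  So F⁻¹ = kg·m²·s⁻⁴·A⁻².
  H = Wb/A (inductance = flux per current),
      = kg·m²·s⁻²·A⁻².
  So H⁻¹ = kg⁻¹·m⁻²·s²·A².
  Combining: Bq·A⁻¹·F⁻¹·H⁻¹·s²·K² = s⁻¹ · A⁻¹ · (kg·m²·s⁻⁴·A⁻²) · (kg⁻¹·m⁻²·s²·A²) · s² · K² = s⁻¹·A⁻¹·K².
Left is s⁻¹·K²; right is s⁻¹·A⁻¹·K² — different.

No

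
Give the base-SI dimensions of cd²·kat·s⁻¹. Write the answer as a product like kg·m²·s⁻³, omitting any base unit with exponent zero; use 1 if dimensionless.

kat = s⁻¹·mol.
Combining: cd²·kat·s⁻¹ = cd² · (s⁻¹·mol) · s⁻¹ = s⁻²·mol·cd².

s⁻²·mol·cd²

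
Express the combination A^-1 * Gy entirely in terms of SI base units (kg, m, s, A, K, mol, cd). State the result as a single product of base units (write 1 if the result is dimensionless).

m²·s⁻²·A⁻¹

Gy = J/kg (absorbed dose = energy per mass),
    = m²·s⁻².
Combining: A⁻¹·Gy = A⁻¹ · (m²·s⁻²) = m²·s⁻²·A⁻¹.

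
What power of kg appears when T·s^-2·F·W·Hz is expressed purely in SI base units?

1

T = Wb/m² (flux density = flux per area),
    = kg·s⁻²·A⁻¹.
F = C/V (capacitance = charge per voltage),
    = A·s/(kg·m²·s⁻³·A⁻¹) (substituting C and V),
    = kg⁻¹·m⁻²·s⁴·A².
W = J/s (power = energy per time),
    = kg·m²·s⁻³.
Hz = 1/s = s⁻¹ (frequency is cycles per second).
Combining: T·s⁻²·F·W·Hz = (kg·s⁻²·A⁻¹) · s⁻² · (kg⁻¹·m⁻²·s⁴·A²) · (kg·m²·s⁻³) · s⁻¹ = kg·s⁻⁴·A.
The exponent of kg is 1.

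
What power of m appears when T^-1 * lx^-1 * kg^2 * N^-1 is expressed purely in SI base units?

1

T = Wb/m² (flux density = flux per area),
    = kg·s⁻²·A⁻¹.
So T⁻¹ = kg⁻¹·s²·A.
lx = lm/m² (illuminance = luminous flux per area),
    = m⁻²·cd.
So lx⁻¹ = m²·cd⁻¹.
N = kg·m/s² = kg·m·s⁻² (force = mass × acceleration).
So N⁻¹ = kg⁻¹·m⁻¹·s².
Combining: T⁻¹·lx⁻¹·kg²·N⁻¹ = (kg⁻¹·s²·A) · (m²·cd⁻¹) · kg² · (kg⁻¹·m⁻¹·s²) = m·s⁴·A·cd⁻¹.
The exponent of m is 1.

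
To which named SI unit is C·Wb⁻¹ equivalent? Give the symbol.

S

C = s·A.
Wb = kg·m²·s⁻²·A⁻¹.
So Wb⁻¹ = kg⁻¹·m⁻²·s²·A.
Combining: C·Wb⁻¹ = (s·A) · (kg⁻¹·m⁻²·s²·A) = kg⁻¹·m⁻²·s³·A².
kg⁻¹·m⁻²·s³·A² is the base-SI form of the siemens.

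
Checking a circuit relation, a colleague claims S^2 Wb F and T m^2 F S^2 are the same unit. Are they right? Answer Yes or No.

Yes

Left side:
  S = kg⁻¹·m⁻²·s³·A².
  So S² = kg⁻²·m⁻⁴·s⁶·A⁴.
  Wb = kg·m²·s⁻²·A⁻¹.
  F = kg⁻¹·m⁻²·s⁴·A².
  Combining: S²·Wb·F = (kg⁻²·m⁻⁴·s⁶·A⁴) · (kg·m²·s⁻²·A⁻¹) · (kg⁻¹·m⁻²·s⁴·A²) = kg⁻²·m⁻⁴·s⁸·A⁵.
Right side:
  T = Wb/m² (flux density = flux per area),
      = kg·s⁻²·A⁻¹.
  F = C/V (capacitance = charge per voltage),
      = A·s/(kg·m²·s⁻³·A⁻¹) (substituting C and V),
      = kg⁻¹·m⁻²·s⁴·A².
  S = 1/Ω (conductance is reciprocal resistance),
      = kg⁻¹·m⁻²·s³·A².
  So S² = kg⁻²·m⁻⁴·s⁶·A⁴.
  Combining: T·m²·F·S² = (kg·s⁻²·A⁻¹) · m² · (kg⁻¹·m⁻²·s⁴·A²) · (kg⁻²·m⁻⁴·s⁶·A⁴) = kg⁻²·m⁻⁴·s⁸·A⁵.
Both reduce to kg⁻²·m⁻⁴·s⁸·A⁵.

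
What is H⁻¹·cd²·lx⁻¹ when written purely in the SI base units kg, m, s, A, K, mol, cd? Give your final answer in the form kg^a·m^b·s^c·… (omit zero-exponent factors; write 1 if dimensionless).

kg⁻¹·s²·A²·cd

H = kg·m²·s⁻²·A⁻².
So H⁻¹ = kg⁻¹·m⁻²·s²·A².
lx = m⁻²·cd.
So lx⁻¹ = m²·cd⁻¹.
Combining: H⁻¹·cd²·lx⁻¹ = (kg⁻¹·m⁻²·s²·A²) · cd² · (m²·cd⁻¹) = kg⁻¹·s²·A²·cd.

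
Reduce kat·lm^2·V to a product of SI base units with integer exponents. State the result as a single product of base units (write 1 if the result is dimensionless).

kat = mol/s = s⁻¹·mol (catalytic activity).
lm = cd·sr = cd (luminous flux; sr is dimensionless).
So lm² = cd².
V = W/A (potential = power per current),
    = kg·m²·s⁻³·A⁻¹.
Combining: kat·lm²·V = (s⁻¹·mol) · cd² · (kg·m²·s⁻³·A⁻¹) = kg·m²·s⁻⁴·A⁻¹·mol·cd².

kg·m²·s⁻⁴·A⁻¹·mol·cd²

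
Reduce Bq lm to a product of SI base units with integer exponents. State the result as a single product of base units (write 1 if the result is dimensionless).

s⁻¹·cd

Bq = 1/s = s⁻¹ (activity is decays per second).
lm = cd·sr = cd (luminous flux; sr is dimensionless).
Combining: Bq·lm = s⁻¹ · cd = s⁻¹·cd.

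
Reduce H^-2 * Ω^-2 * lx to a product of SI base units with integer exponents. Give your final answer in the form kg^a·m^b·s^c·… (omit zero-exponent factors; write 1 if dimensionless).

H = kg·m²·s⁻²·A⁻².
So H⁻² = kg⁻²·m⁻⁴·s⁴·A⁴.
Ω = kg·m²·s⁻³·A⁻².
So Ω⁻² = kg⁻²·m⁻⁴·s⁶·A⁴.
lx = m⁻²·cd.
Combining: H⁻²·Ω⁻²·lx = (kg⁻²·m⁻⁴·s⁴·A⁴) · (kg⁻²·m⁻⁴·s⁶·A⁴) · (m⁻²·cd) = kg⁻⁴·m⁻¹⁰·s¹⁰·A⁸·cd.

kg⁻⁴·m⁻¹⁰·s¹⁰·A⁸·cd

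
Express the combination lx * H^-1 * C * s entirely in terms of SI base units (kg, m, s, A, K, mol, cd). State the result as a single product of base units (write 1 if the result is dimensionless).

kg⁻¹·m⁻⁴·s⁴·A³·cd

lx = m⁻²·cd.
H = kg·m²·s⁻²·A⁻².
So H⁻¹ = kg⁻¹·m⁻²·s²·A².
C = s·A.
Combining: lx·H⁻¹·C·s = (m⁻²·cd) · (kg⁻¹·m⁻²·s²·A²) · (s·A) · s = kg⁻¹·m⁻⁴·s⁴·A³·cd.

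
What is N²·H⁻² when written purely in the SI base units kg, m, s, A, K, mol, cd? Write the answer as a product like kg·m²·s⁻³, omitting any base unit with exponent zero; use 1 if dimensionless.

N = kg·m·s⁻².
So N² = kg²·m²·s⁻⁴.
H = kg·m²·s⁻²·A⁻².
So H⁻² = kg⁻²·m⁻⁴·s⁴·A⁴.
Combining: N²·H⁻² = (kg²·m²·s⁻⁴) · (kg⁻²·m⁻⁴·s⁴·A⁴) = m⁻²·A⁴.

m⁻²·A⁴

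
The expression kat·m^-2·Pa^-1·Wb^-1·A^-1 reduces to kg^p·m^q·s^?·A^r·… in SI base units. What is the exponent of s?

3

kat = s⁻¹·mol.
Pa = kg·m⁻¹·s⁻².
So Pa⁻¹ = kg⁻¹·m·s².
Wb = kg·m²·s⁻²·A⁻¹.
So Wb⁻¹ = kg⁻¹·m⁻²·s²·A.
Combining: kat·m⁻²·Pa⁻¹·Wb⁻¹·A⁻¹ = (s⁻¹·mol) · m⁻² · (kg⁻¹·m·s²) · (kg⁻¹·m⁻²·s²·A) · A⁻¹ = kg⁻²·m⁻³·s³·mol.
The exponent of s is 3.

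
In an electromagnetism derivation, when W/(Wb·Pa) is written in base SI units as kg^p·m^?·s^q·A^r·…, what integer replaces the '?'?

Wb = V·s (flux: a volt is a weber per second),
    = kg·m²·s⁻²·A⁻¹.
So Wb⁻¹ = kg⁻¹·m⁻²·s²·A.
W = J/s (power = energy per time),
    = kg·m²·s⁻³.
Pa = N/m² (pressure = force per area),
    = kg·m⁻¹·s⁻².
So Pa⁻¹ = kg⁻¹·m·s².
Combining: Wb⁻¹·W·Pa⁻¹ = (kg⁻¹·m⁻²·s²·A) · (kg·m²·s⁻³) · (kg⁻¹·m·s²) = kg⁻¹·m·s·A.
The exponent of m is 1.

1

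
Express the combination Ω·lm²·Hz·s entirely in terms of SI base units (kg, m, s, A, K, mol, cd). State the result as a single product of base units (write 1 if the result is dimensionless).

kg·m²·s⁻³·A⁻²·cd²

Ω = kg·m²·s⁻³·A⁻².
lm = cd.
So lm² = cd².
Hz = s⁻¹.
Combining: Ω·lm²·Hz·s = (kg·m²·s⁻³·A⁻²) · cd² · s⁻¹ · s = kg·m²·s⁻³·A⁻²·cd².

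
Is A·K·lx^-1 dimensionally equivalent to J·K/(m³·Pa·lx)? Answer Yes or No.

No

Left side:
  lx = lm/m² (illuminance = luminous flux per area),
      = m⁻²·cd.
  So lx⁻¹ = m²·cd⁻¹.
  Combining: A·K·lx⁻¹ = A · K · (m²·cd⁻¹) = m²·A·K·cd⁻¹.
Right side:
  J = N·m (work = force × distance),
      = kg·m²·s⁻².
  Pa = N/m² (pressure = force per area),
      = kg·m⁻¹·s⁻².
  So Pa⁻¹ = kg⁻¹·m·s².
  lx = lm/m² (illuminance = luminous flux per area),
      = m⁻²·cd.
  So lx⁻¹ = m²·cd⁻¹.
  Combining: m⁻³·J·Pa⁻¹·K·lx⁻¹ = m⁻³ · (kg·m²·s⁻²) · (kg⁻¹·m·s²) · K · (m²·cd⁻¹) = m²·K·cd⁻¹.
Left is m²·A·K·cd⁻¹; right is m²·K·cd⁻¹ — different.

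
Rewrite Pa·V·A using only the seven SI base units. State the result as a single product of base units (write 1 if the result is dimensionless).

Pa = kg·m⁻¹·s⁻².
V = kg·m²·s⁻³·A⁻¹.
Combining: Pa·V·A = (kg·m⁻¹·s⁻²) · (kg·m²·s⁻³·A⁻¹) · A = kg²·m·s⁻⁵.

kg²·m·s⁻⁵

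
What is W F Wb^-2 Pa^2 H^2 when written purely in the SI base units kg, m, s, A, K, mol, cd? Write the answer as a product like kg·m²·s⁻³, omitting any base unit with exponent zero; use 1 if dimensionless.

kg²·m⁻²·s⁻³

W = J/s (power = energy per time),
    = kg·m²·s⁻³.
F = C/V (capacitance = charge per voltage),
    = A·s/(kg·m²·s⁻³·A⁻¹) (substituting C and V),
    = kg⁻¹·m⁻²·s⁴·A².
Wb = V·s (flux: a volt is a weber per second),
    = kg·m²·s⁻²·A⁻¹.
So Wb⁻² = kg⁻²·m⁻⁴·s⁴·A².
Pa = N/m² (pressure = force per area),
    = kg·m⁻¹·s⁻².
So Pa² = kg²·m⁻²·s⁻⁴.
H = Wb/A (inductance = flux per current),
    = kg·m²·s⁻²·A⁻².
So H² = kg²·m⁴·s⁻⁴·A⁻⁴.
Combining: W·F·Wb⁻²·Pa²·H² = (kg·m²·s⁻³) · (kg⁻¹·m⁻²·s⁴·A²) · (kg⁻²·m⁻⁴·s⁴·A²) · (kg²·m⁻²·s⁻⁴) · (kg²·m⁴·s⁻⁴·A⁻⁴) = kg²·m⁻²·s⁻³.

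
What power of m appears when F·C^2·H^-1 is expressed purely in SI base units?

-4

F = kg⁻¹·m⁻²·s⁴·A².
C = s·A.
So C² = s²·A².
H = kg·m²·s⁻²·A⁻².
So H⁻¹ = kg⁻¹·m⁻²·s²·A².
Combining: F·C²·H⁻¹ = (kg⁻¹·m⁻²·s⁴·A²) · (s²·A²) · (kg⁻¹·m⁻²·s²·A²) = kg⁻²·m⁻⁴·s⁸·A⁶.
The exponent of m is -4.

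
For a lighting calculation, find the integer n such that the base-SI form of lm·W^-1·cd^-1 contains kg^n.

-1

lm = cd.
W = kg·m²·s⁻³.
So W⁻¹ = kg⁻¹·m⁻²·s³.
Combining: lm·W⁻¹·cd⁻¹ = cd · (kg⁻¹·m⁻²·s³) · cd⁻¹ = kg⁻¹·m⁻²·s³.
The exponent of kg is -1.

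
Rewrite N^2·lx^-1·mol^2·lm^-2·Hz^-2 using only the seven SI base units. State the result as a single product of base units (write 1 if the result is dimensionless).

N = kg·m/s² = kg·m·s⁻² (force = mass × acceleration).
So N² = kg²·m²·s⁻⁴.
lx = lm/m² (illuminance = luminous flux per area),
    = m⁻²·cd.
So lx⁻¹ = m²·cd⁻¹.
lm = cd·sr = cd (luminous flux; sr is dimensionless).
So lm⁻² = cd⁻².
Hz = 1/s = s⁻¹ (frequency is cycles per second).
So Hz⁻² = s².
Combining: N²·lx⁻¹·mol²·lm⁻²·Hz⁻² = (kg²·m²·s⁻⁴) · (m²·cd⁻¹) · mol² · cd⁻² · s² = kg²·m⁴·s⁻²·mol²·cd⁻³.

kg²·m⁴·s⁻²·mol²·cd⁻³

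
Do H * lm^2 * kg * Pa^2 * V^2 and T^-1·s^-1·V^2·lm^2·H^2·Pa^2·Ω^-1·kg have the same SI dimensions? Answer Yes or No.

Left side:
  H = Wb/A (inductance = flux per current),
      = kg·m²·s⁻²·A⁻².
  lm = cd·sr = cd (luminous flux; sr is dimensionless).
  So lm² = cd².
  Pa = N/m² (pressure = force per area),
      = kg·m⁻¹·s⁻².
  So Pa² = kg²·m⁻²·s⁻⁴.
  V = W/A (potential = power per current),
      = kg·m²·s⁻³·A⁻¹.
  So V² = kg²·m⁴·s⁻⁶·A⁻².
  Combining: H·lm²·kg·Pa²·V² = (kg·m²·s⁻²·A⁻²) · cd² · kg · (kg²·m⁻²·s⁻⁴) · (kg²·m⁴·s⁻⁶·A⁻²) = kg⁶·m⁴·s⁻¹²·A⁻⁴·cd².
Right side:
  T = Wb/m² (flux density = flux per area),
      = kg·s⁻²·A⁻¹.
  So T⁻¹ = kg⁻¹·s²·A.
  V = W/A (potential = power per current),
      = kg·m²·s⁻³·A⁻¹.
  So V² = kg²·m⁴·s⁻⁶·A⁻².
  lm = cd·sr = cd (luminous flux; sr is dimensionless).
  So lm² = cd².
  H = Wb/A (inductance = flux per current),
      = kg·m²·s⁻²·A⁻².
  So H² = kg²·m⁴·s⁻⁴·A⁻⁴.
  Pa = N/m² (pressure = force per area),
      = kg·m⁻¹·s⁻².
  So Pa² = kg²·m⁻²·s⁻⁴.
  Ω = V/A (resistance = voltage per current),
      = kg·m²·s⁻³·A⁻².
  So Ω⁻¹ = kg⁻¹·m⁻²·s³·A².
  Combining: T⁻¹·s⁻¹·V²·lm²·H²·Pa²·Ω⁻¹·kg = (kg⁻¹·s²·A) · s⁻¹ · (kg²·m⁴·s⁻⁶·A⁻²) · cd² · (kg²·m⁴·s⁻⁴·A⁻⁴) · (kg²·m⁻²·s⁻⁴) · (kg⁻¹·m⁻²·s³·A²) · kg = kg⁵·m⁴·s⁻¹⁰·A⁻³·cd².
Left is kg⁶·m⁴·s⁻¹²·A⁻⁴·cd²; right is kg⁵·m⁴·s⁻¹⁰·A⁻³·cd² — different.

No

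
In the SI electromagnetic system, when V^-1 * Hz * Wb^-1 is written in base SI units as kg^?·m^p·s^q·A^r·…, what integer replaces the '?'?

-2

V = W/A (potential = power per current),
    = kg·m²·s⁻³·A⁻¹.
So V⁻¹ = kg⁻¹·m⁻²·s³·A.
Hz = 1/s = s⁻¹ (frequency is cycles per second).
Wb = V·s (flux: a volt is a weber per second),
    = kg·m²·s⁻²·A⁻¹.
So Wb⁻¹ = kg⁻¹·m⁻²·s²·A.
Combining: V⁻¹·Hz·Wb⁻¹ = (kg⁻¹·m⁻²·s³·A) · s⁻¹ · (kg⁻¹·m⁻²·s²·A) = kg⁻²·m⁻⁴·s⁴·A².
The exponent of kg is -2.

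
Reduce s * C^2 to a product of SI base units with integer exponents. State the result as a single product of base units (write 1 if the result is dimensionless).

C = s·A.
So C² = s²·A².
Combining: s·C² = s · (s²·A²) = s³·A².

s³·A²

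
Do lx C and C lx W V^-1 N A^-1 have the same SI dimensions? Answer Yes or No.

Left side:
  lx = lm/m² (illuminance = luminous flux per area),
      = m⁻²·cd.
  C = A·s = s·A (charge = current × time).
  Combining: lx·C = (m⁻²·cd) · (s·A) = m⁻²·s·A·cd.
Right side:
  C = A·s = s·A (charge = current × time).
  lx = lm/m² (illuminance = luminous flux per area),
      = m⁻²·cd.
  W = J/s (power = energy per time),
      = kg·m²·s⁻³.
  V = W/A (potential = power per current),
      = kg·m²·s⁻³·A⁻¹.
  So V⁻¹ = kg⁻¹·m⁻²·s³·A.
  N = kg·m/s² = kg·m·s⁻² (force = mass × acceleration).
  Combining: C·lx·W·V⁻¹·N·A⁻¹ = (s·A) · (m⁻²·cd) · (kg·m²·s⁻³) · (kg⁻¹·m⁻²·s³·A) · (kg·m·s⁻²) · A⁻¹ = kg·m⁻¹·s⁻¹·A·cd.
Left is m⁻²·s·A·cd; right is kg·m⁻¹·s⁻¹·A·cd — different.

No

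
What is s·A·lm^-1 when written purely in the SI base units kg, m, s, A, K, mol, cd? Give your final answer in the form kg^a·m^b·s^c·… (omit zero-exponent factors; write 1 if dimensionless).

lm = cd·sr = cd (luminous flux; sr is dimensionless).
So lm⁻¹ = cd⁻¹.
Combining: s·A·lm⁻¹ = s · A · cd⁻¹ = s·A·cd⁻¹.

s·A·cd⁻¹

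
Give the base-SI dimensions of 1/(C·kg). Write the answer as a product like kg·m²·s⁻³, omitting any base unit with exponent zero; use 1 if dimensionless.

kg⁻¹·s⁻¹·A⁻¹

C = A·s = s·A (charge = current × time).
So C⁻¹ = s⁻¹·A⁻¹.
Combining: C⁻¹·kg⁻¹ = (s⁻¹·A⁻¹) · kg⁻¹ = kg⁻¹·s⁻¹·A⁻¹.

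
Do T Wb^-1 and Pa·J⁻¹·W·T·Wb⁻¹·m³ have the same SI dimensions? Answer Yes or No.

Left side:
  T = Wb/m² (flux density = flux per area),
      = kg·s⁻²·A⁻¹.
  Wb = V·s (flux: a volt is a weber per second),
      = kg·m²·s⁻²·A⁻¹.
  So Wb⁻¹ = kg⁻¹·m⁻²·s²·A.
  Combining: T·Wb⁻¹ = (kg·s⁻²·A⁻¹) · (kg⁻¹·m⁻²·s²·A) = m⁻².
Right side:
  Pa = N/m² (pressure = force per area),
      = kg·m⁻¹·s⁻².
  J = N·m (work = force × distance),
      = kg·m²·s⁻².
  So J⁻¹ = kg⁻¹·m⁻²·s².
  W = J/s (power = energy per time),
      = kg·m²·s⁻³.
  T = Wb/m² (flux density = flux per area),
      = kg·s⁻²·A⁻¹.
  Wb = V·s (flux: a volt is a weber per second),
      = kg·m²·s⁻²·A⁻¹.
  So Wb⁻¹ = kg⁻¹·m⁻²·s²·A.
  Combining: Pa·J⁻¹·W·T·Wb⁻¹·m³ = (kg·m⁻¹·s⁻²) · (kg⁻¹·m⁻²·s²) · (kg·m²·s⁻³) · (kg·s⁻²·A⁻¹) · (kg⁻¹·m⁻²·s²·A) · m³ = kg·s⁻³.
Left is m⁻²; right is kg·s⁻³ — different.

No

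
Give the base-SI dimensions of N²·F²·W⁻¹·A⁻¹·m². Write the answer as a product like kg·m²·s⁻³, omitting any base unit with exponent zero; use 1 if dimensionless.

N = kg·m/s² = kg·m·s⁻² (force = mass × acceleration).
So N² = kg²·m²·s⁻⁴.
F = C/V (capacitance = charge per voltage),
    = A·s/(kg·m²·s⁻³·A⁻¹) (substituting C and V),
    = kg⁻¹·m⁻²·s⁴·A².
So F² = kg⁻²·m⁻⁴·s⁸·A⁴.
W = J/s (power = energy per time),
    = kg·m²·s⁻³.
So W⁻¹ = kg⁻¹·m⁻²·s³.
Combining: N²·F²·W⁻¹·A⁻¹·m² = (kg²·m²·s⁻⁴) · (kg⁻²·m⁻⁴·s⁸·A⁴) · (kg⁻¹·m⁻²·s³) · A⁻¹ · m² = kg⁻¹·m⁻²·s⁷·A³.

kg⁻¹·m⁻²·s⁷·A³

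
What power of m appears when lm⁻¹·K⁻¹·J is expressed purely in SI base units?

lm = cd·sr = cd (luminous flux; sr is dimensionless).
So lm⁻¹ = cd⁻¹.
J = N·m (work = force × distance),
    = kg·m²·s⁻².
Combining: lm⁻¹·K⁻¹·J = cd⁻¹ · K⁻¹ · (kg·m²·s⁻²) = kg·m²·s⁻²·K⁻¹·cd⁻¹.
The exponent of m is 2.

2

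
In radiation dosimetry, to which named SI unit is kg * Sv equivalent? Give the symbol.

J

Sv = J/kg (equivalent dose = energy per mass),
    = m²·s⁻².
Combining: kg·Sv = kg · (m²·s⁻²) = kg·m²·s⁻².
kg·m²·s⁻² is the base-SI form of the joule.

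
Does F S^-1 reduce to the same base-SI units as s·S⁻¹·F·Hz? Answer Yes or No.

Yes

Left side:
  F = C/V (capacitance = charge per voltage),
      = A·s/(kg·m²·s⁻³·A⁻¹) (substituting C and V),
      = kg⁻¹·m⁻²·s⁴·A².
  S = 1/Ω (conductance is reciprocal resistance),
      = kg⁻¹·m⁻²·s³·A².
  So S⁻¹ = kg·m²·s⁻³·A⁻².
  Combining: F·S⁻¹ = (kg⁻¹·m⁻²·s⁴·A²) · (kg·m²·s⁻³·A⁻²) = s.
Right side:
  S = kg⁻¹·m⁻²·s³·A².
  So S⁻¹ = kg·m²·s⁻³·A⁻².
  F = kg⁻¹·m⁻²·s⁴·A².
  Hz = s⁻¹.
  Combining: s·S⁻¹·F·Hz = s · (kg·m²·s⁻³·A⁻²) · (kg⁻¹·m⁻²·s⁴·A²) · s⁻¹ = s.
Both reduce to s.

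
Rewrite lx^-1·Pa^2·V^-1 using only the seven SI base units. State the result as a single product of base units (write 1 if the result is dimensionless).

lx = m⁻²·cd.
So lx⁻¹ = m²·cd⁻¹.
Pa = kg·m⁻¹·s⁻².
So Pa² = kg²·m⁻²·s⁻⁴.
V = kg·m²·s⁻³·A⁻¹.
So V⁻¹ = kg⁻¹·m⁻²·s³·A.
Combining: lx⁻¹·Pa²·V⁻¹ = (m²·cd⁻¹) · (kg²·m⁻²·s⁻⁴) · (kg⁻¹·m⁻²·s³·A) = kg·m⁻²·s⁻¹·A·cd⁻¹.

kg·m⁻²·s⁻¹·A·cd⁻¹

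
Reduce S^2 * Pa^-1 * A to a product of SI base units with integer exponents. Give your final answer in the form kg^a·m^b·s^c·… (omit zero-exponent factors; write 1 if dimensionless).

kg⁻³·m⁻³·s⁸·A⁵

S = 1/Ω (conductance is reciprocal resistance),
    = kg⁻¹·m⁻²·s³·A².
So S² = kg⁻²·m⁻⁴·s⁶·A⁴.
Pa = N/m² (pressure = force per area),
    = kg·m⁻¹·s⁻².
So Pa⁻¹ = kg⁻¹·m·s².
Combining: S²·Pa⁻¹·A = (kg⁻²·m⁻⁴·s⁶·A⁴) · (kg⁻¹·m·s²) · A = kg⁻³·m⁻³·s⁸·A⁵.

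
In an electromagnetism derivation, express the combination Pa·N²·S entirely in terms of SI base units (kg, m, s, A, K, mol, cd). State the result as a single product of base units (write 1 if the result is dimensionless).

Pa = N/m² (pressure = force per area),
    = kg·m⁻¹·s⁻².
N = kg·m/s² = kg·m·s⁻² (force = mass × acceleration).
So N² = kg²·m²·s⁻⁴.
S = 1/Ω (conductance is reciprocal resistance),
    = kg⁻¹·m⁻²·s³·A².
Combining: Pa·N²·S = (kg·m⁻¹·s⁻²) · (kg²·m²·s⁻⁴) · (kg⁻¹·m⁻²·s³·A²) = kg²·m⁻¹·s⁻³·A².

kg²·m⁻¹·s⁻³·A²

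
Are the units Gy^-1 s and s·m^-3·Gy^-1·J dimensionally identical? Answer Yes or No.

Left side:
  Gy = m²·s⁻².
  So Gy⁻¹ = m⁻²·s².
  Combining: Gy⁻¹·s = (m⁻²·s²) · s = m⁻²·s³.
Right side:
  Gy = J/kg (absorbed dose = energy per mass),
      = m²·s⁻².
  So Gy⁻¹ = m⁻²·s².
  J = N·m (work = force × distance),
      = kg·m²·s⁻².
  Combining: s·m⁻³·Gy⁻¹·J = s · m⁻³ · (m⁻²·s²) · (kg·m²·s⁻²) = kg·m⁻³·s.
Left is m⁻²·s³; right is kg·m⁻³·s — different.

No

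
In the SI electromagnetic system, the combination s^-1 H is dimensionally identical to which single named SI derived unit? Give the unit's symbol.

Ω

H = kg·m²·s⁻²·A⁻².
Combining: s⁻¹·H = s⁻¹ · (kg·m²·s⁻²·A⁻²) = kg·m²·s⁻³·A⁻².
kg·m²·s⁻³·A⁻² is the base-SI form of the ohm.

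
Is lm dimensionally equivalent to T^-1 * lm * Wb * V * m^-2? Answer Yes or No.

No

Left side:
  lm = cd·sr = cd (luminous flux; sr is dimensionless).
Right side:
  T = Wb/m² (flux density = flux per area),
      = kg·s⁻²·A⁻¹.
  So T⁻¹ = kg⁻¹·s²·A.
  lm = cd·sr = cd (luminous flux; sr is dimensionless).
  Wb = V·s (flux: a volt is a weber per second),
      = kg·m²·s⁻²·A⁻¹.
  V = W/A (potential = power per current),
      = kg·m²·s⁻³·A⁻¹.
  Combining: T⁻¹·lm·Wb·V·m⁻² = (kg⁻¹·s²·A) · cd · (kg·m²·s⁻²·A⁻¹) · (kg·m²·s⁻³·A⁻¹) · m⁻² = kg·m²·s⁻³·A⁻¹·cd.
Left is cd; right is kg·m²·s⁻³·A⁻¹·cd — different.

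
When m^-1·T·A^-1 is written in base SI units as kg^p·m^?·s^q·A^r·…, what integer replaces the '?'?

T = kg·s⁻²·A⁻¹.
Combining: m⁻¹·T·A⁻¹ = m⁻¹ · (kg·s⁻²·A⁻¹) · A⁻¹ = kg·m⁻¹·s⁻²·A⁻².
The exponent of m is -1.

-1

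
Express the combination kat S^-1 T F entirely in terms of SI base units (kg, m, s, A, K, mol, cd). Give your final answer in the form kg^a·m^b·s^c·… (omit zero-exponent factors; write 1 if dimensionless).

kg·s⁻²·A⁻¹·mol

kat = mol/s = s⁻¹·mol (catalytic activity).
S = 1/Ω (conductance is reciprocal resistance),
    = kg⁻¹·m⁻²·s³·A².
So S⁻¹ = kg·m²·s⁻³·A⁻².
T = Wb/m² (flux density = flux per area),
    = kg·s⁻²·A⁻¹.
F = C/V (capacitance = charge per voltage),
    = A·s/(kg·m²·s⁻³·A⁻¹) (substituting C and V),
    = kg⁻¹·m⁻²·s⁴·A².
Combining: kat·S⁻¹·T·F = (s⁻¹·mol) · (kg·m²·s⁻³·A⁻²) · (kg·s⁻²·A⁻¹) · (kg⁻¹·m⁻²·s⁴·A²) = kg·s⁻²·A⁻¹·mol.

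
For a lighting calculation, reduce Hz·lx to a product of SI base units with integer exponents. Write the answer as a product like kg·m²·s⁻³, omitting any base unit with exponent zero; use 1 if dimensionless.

m⁻²·s⁻¹·cd

Hz = s⁻¹.
lx = m⁻²·cd.
Combining: Hz·lx = s⁻¹ · (m⁻²·cd) = m⁻²·s⁻¹·cd.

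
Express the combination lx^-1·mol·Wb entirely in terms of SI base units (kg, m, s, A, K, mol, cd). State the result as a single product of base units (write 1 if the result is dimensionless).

lx = m⁻²·cd.
So lx⁻¹ = m²·cd⁻¹.
Wb = kg·m²·s⁻²·A⁻¹.
Combining: lx⁻¹·mol·Wb = (m²·cd⁻¹) · mol · (kg·m²·s⁻²·A⁻¹) = kg·m⁴·s⁻²·A⁻¹·mol·cd⁻¹.

kg·m⁴·s⁻²·A⁻¹·mol·cd⁻¹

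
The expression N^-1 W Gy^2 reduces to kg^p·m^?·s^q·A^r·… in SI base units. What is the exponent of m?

5

N = kg·m/s² = kg·m·s⁻² (force = mass × acceleration).
So N⁻¹ = kg⁻¹·m⁻¹·s².
W = J/s (power = energy per time),
    = kg·m²·s⁻³.
Gy = J/kg (absorbed dose = energy per mass),
    = m²·s⁻².
So Gy² = m⁴·s⁻⁴.
Combining: N⁻¹·W·Gy² = (kg⁻¹·m⁻¹·s²) · (kg·m²·s⁻³) · (m⁴·s⁻⁴) = m⁵·s⁻⁵.
The exponent of m is 5.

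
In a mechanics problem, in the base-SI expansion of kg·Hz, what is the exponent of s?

Hz = 1/s = s⁻¹ (frequency is cycles per second).
Combining: kg·Hz = kg · s⁻¹ = kg·s⁻¹.
The exponent of s is -1.

-1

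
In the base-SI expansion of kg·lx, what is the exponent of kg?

1

lx = lm/m² (illuminance = luminous flux per area),
    = m⁻²·cd.
Combining: kg·lx = kg · (m⁻²·cd) = kg·m⁻²·cd.
The exponent of kg is 1.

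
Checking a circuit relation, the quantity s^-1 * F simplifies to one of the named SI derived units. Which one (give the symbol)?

F = kg⁻¹·m⁻²·s⁴·A².
Combining: s⁻¹·F = s⁻¹ · (kg⁻¹·m⁻²·s⁴·A²) = kg⁻¹·m⁻²·s³·A².
kg⁻¹·m⁻²·s³·A² is the base-SI form of the siemens.

S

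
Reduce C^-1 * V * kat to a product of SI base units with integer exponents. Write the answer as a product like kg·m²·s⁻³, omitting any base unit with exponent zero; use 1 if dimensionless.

kg·m²·s⁻⁵·A⁻²·mol

C = A·s = s·A (charge = current × time).
So C⁻¹ = s⁻¹·A⁻¹.
V = W/A (potential = power per current),
    = kg·m²·s⁻³·A⁻¹.
kat = mol/s = s⁻¹·mol (catalytic activity).
Combining: C⁻¹·V·kat = (s⁻¹·A⁻¹) · (kg·m²·s⁻³·A⁻¹) · (s⁻¹·mol) = kg·m²·s⁻⁵·A⁻²·mol.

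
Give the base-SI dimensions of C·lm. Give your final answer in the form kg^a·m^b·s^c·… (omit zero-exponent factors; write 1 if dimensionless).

s·A·cd

C = A·s = s·A (charge = current × time).
lm = cd·sr = cd (luminous flux; sr is dimensionless).
Combining: C·lm = (s·A) · cd = s·A·cd.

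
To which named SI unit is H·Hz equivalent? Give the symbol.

Ω

H = Wb/A (inductance = flux per current),
    = kg·m²·s⁻²·A⁻².
Hz = 1/s = s⁻¹ (frequency is cycles per second).
Combining: H·Hz = (kg·m²·s⁻²·A⁻²) · s⁻¹ = kg·m²·s⁻³·A⁻².
kg·m²·s⁻³·A⁻² is the base-SI form of the ohm.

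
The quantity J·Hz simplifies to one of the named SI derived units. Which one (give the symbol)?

W

J = N·m (work = force × distance),
    = kg·m²·s⁻².
Hz = 1/s = s⁻¹ (frequency is cycles per second).
Combining: J·Hz = (kg·m²·s⁻²) · s⁻¹ = kg·m²·s⁻³.
kg·m²·s⁻³ is the base-SI form of the watt.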